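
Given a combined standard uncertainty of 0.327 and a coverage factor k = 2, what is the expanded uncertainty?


U = k * uc
U = 2 * 0.327
U = 0.6540

0.6540


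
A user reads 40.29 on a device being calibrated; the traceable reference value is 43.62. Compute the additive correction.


Correction = standard - reading
= 43.62 - 40.29
= 3.3300

3.3300


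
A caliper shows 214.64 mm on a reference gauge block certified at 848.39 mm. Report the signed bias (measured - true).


Systematic error = measured - true
= 214.64 - 848.39
= -633.7500

-633.7500


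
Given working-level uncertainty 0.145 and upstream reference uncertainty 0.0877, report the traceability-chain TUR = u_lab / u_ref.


TUR = u_lab / u_ref
= 0.145 / 0.0877
= 1.6534

1.6534


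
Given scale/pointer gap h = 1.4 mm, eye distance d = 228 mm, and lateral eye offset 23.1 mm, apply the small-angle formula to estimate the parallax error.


error = h * offset / d
= 1.4 * 23.1 / 228
= 0.1418

0.1418


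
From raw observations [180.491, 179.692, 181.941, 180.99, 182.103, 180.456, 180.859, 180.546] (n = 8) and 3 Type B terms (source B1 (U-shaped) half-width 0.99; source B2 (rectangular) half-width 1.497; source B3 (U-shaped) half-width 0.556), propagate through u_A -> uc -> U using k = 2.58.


mean = (180.491 + 179.692 + 181.941 + 180.99 + 182.103 + 180.456 + 180.859 + 180.546) / 8 = 180.88475
s = sqrt(sum((x - mean)^2)/(n-1)) = 0.80069679
u_A = s / sqrt(n) = 0.80069679 / sqrt(8) = 0.28308906
u_B1 = 0.99 / sqrt(2) = 0.70003571
u_B2 = 1.497 / sqrt(3) = 0.86429335
u_B3 = 0.556 / sqrt(2) = 0.39315137
uc = sqrt(0.28308906^2 + 0.70003571^2 + 0.86429335^2 + 0.39315137^2) = 1.2131613
U = k * uc = 2.58 * 1.2131613
U = 3.1300

3.1300


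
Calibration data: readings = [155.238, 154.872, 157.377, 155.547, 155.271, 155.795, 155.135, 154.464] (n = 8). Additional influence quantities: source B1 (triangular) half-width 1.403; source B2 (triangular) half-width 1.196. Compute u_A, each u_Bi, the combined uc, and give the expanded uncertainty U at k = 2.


mean = (155.238 + 154.872 + 157.377 + 155.547 + 155.271 + 155.795 + 155.135 + 154.464) / 8 = 155.462375
s = sqrt(sum((x - mean)^2)/(n-1)) = 0.87202784
u_A = s / sqrt(n) = 0.87202784 / sqrt(8) = 0.3083084
u_B1 = 1.403 / sqrt(6) = 0.57277235
u_B2 = 1.196 / sqrt(6) = 0.48826496
uc = sqrt(0.3083084^2 + 0.57277235^2 + 0.48826496^2) = 0.81334181
U = k * uc = 2 * 0.81334181
U = 1.6267

1.6267


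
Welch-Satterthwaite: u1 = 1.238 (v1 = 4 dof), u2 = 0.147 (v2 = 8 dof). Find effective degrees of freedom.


uc = sqrt(u1^2 + u2^2) = sqrt(1.238^2 + 0.147^2) = 1.2466968
v_eff = uc^4 / (u1^4/v1 + u2^4/v2)
= 1.2466968^4 / (1.238^4/4 + 0.147^4/8)
= 2.4157021 / 0.58730778
v_eff = 4.1132

4.1132


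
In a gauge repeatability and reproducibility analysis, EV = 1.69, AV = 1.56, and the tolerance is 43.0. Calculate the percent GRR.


GRR = sqrt(EV^2 + AV^2) = sqrt(1.69^2 + 1.56^2) = 2.2999348
%GRR = GRR / tol * 100 = 2.2999348 / 43.0 * 100
%GRR = 5.3487

5.3487


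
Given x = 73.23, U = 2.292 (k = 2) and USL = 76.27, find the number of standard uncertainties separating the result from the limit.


u = U / k = 2.292 / 2 = 1.146
margin = |USL - x| = |76.27 - 73.23| = 3.04
z = margin / u = 3.04 / 1.146
z = 2.6527

2.6527


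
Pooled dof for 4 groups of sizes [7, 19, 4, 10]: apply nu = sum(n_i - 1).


nu = sum_i (n_i - 1)
nu = ((7 - 1) + (19 - 1) + (4 - 1) + (10 - 1))
nu = 6 + 18 + 3 + 9
nu = 36

36


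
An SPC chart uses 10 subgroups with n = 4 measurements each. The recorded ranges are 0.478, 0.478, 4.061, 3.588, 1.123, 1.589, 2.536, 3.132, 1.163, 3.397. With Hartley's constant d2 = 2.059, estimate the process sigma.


R_bar = (0.478 + 0.478 + 4.061 + 3.588 + 1.123 + 1.589 + 2.536 + 3.132 + 1.163 + 3.397) / 10
R_bar = 21.545 / 10 = 2.1545
sigma_hat = R_bar / d2 = 2.1545 / 2.059 = 1.0464

1.0464


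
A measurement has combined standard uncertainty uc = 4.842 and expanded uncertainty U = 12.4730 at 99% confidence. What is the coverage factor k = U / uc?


k = U / uc
k = 12.4730 / 4.842
k = 2.576

2.576


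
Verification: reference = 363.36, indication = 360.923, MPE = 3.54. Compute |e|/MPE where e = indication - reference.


e = indication - reference = 360.923 - 363.36 = -2.4370
|e| = 2.4370
ratio = |e| / MPE = 2.4370 / 3.54
ratio = 0.6884

0.6884


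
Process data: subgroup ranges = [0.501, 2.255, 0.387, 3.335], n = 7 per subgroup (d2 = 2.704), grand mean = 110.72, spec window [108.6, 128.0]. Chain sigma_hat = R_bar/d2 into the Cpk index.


R_bar = (0.501 + 2.255 + 0.387 + 3.335) / 4 = 1.6195
sigma = R_bar / d2 = 1.6195 / 2.704 = 0.59892751
Cp = (USL - LSL)/(6*sigma) = (128.0 - 108.6)/(6*0.59892751) = 5.3985
Cpu = (128.0 - 110.72)/(3*0.59892751) = 9.6172
Cpl = (110.72 - 108.6)/(3*0.59892751) = 1.1799
Cpk = min(Cpu, Cpl) = 1.1799

1.1799


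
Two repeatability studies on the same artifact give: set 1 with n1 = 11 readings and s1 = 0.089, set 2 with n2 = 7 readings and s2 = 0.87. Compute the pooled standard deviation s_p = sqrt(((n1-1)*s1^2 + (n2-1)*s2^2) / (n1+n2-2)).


s_p = sqrt(((n1-1)*s1^2 + (n2-1)*s2^2) / (n1+n2-2))
numerator = (11-1)*0.089^2 + (7-1)*0.87^2 = 0.07921 + 4.5414 = 4.62061
denominator = 11 + 7 - 2 = 16
s_p^2 = 4.62061 / 16 = 0.28878813
s_p = sqrt(0.28878813) = 0.5374

0.5374


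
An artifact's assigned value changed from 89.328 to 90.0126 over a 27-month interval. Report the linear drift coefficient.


rate = (v2 - v1) / months
= (90.0126 - 89.328) / 27
= 0.6846 / 27
= 0.0254

0.0254


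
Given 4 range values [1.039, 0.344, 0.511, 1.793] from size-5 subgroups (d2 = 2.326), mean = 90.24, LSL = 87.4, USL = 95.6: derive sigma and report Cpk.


R_bar = (1.039 + 0.344 + 0.511 + 1.793) / 4 = 0.92175
sigma = R_bar / d2 = 0.92175 / 2.326 = 0.39628117
Cp = (USL - LSL)/(6*sigma) = (95.6 - 87.4)/(6*0.39628117) = 3.4487
Cpu = (95.6 - 90.24)/(3*0.39628117) = 4.5086
Cpl = (90.24 - 87.4)/(3*0.39628117) = 2.3889
Cpk = min(Cpu, Cpl) = 2.3889

2.3889


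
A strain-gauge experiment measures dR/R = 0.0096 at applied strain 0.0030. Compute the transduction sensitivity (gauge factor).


GF = (dR/R) / epsilon
= 0.0096 / 0.0030
= 3.2000

3.2000


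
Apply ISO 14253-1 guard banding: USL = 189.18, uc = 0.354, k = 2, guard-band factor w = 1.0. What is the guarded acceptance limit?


U = k * uc = 2 * 0.354 = 0.708
guard band g = w * U = 1.0 * 0.708 = 0.708
AL = USL - g = 189.18 - 0.708
AL = 188.4720

188.4720


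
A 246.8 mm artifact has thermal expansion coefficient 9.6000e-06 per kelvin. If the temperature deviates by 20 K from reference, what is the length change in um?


dL = L * alpha * dT
= 246.8 * 9.6000e-06 * 20
= 0.0473856 mm
dL_um = 0.0473856 * 1000 = 47.3856 um

47.3856


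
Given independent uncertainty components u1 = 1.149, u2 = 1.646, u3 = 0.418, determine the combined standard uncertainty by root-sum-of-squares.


uc = sqrt(1.149^2 + 1.646^2 + 0.418^2)
uc = sqrt(4.204241)
uc = 2.0504

2.0504


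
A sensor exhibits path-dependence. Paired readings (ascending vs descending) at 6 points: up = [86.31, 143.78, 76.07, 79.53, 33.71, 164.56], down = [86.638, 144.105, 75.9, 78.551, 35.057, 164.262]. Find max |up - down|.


|86.31 - 86.638| = 0.3280
|143.78 - 144.105| = 0.3250
|76.07 - 75.9| = 0.1700
|79.53 - 78.551| = 0.9790
|33.71 - 35.057| = 1.3470
|164.56 - 164.262| = 0.2980
hysteresis = max(diffs) = 1.3470

1.3470


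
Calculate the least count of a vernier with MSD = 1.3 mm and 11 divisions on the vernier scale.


LC = MSD / n_div
= 1.3 / 11
= 0.1182

0.1182


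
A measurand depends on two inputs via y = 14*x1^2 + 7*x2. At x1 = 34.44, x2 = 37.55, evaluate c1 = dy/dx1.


y = 14*x1^2 + 7*x2
dy/dx1 = 2*14*x1
Evaluate at x1 = 34.44: c1 = 28 * 34.44
c1 = 964.3200

964.3200


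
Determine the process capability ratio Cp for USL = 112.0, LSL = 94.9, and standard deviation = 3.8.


Cp = (USL - LSL) / (6 * sigma)
= (112.0 - 94.9) / (6 * 3.8)
= 17.1000 / 22.8000
= 0.7500

0.7500


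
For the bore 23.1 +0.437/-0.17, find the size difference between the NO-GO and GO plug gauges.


GO = nominal - lower_tol (smallest hole = maximum material condition)
GO = 23.1 - 0.17 = 22.93
NO-GO = nominal + upper_tol (largest hole = least material condition)
NO-GO = 23.1 + 0.437 = 23.537
spread = NO-GO - GO = 23.537 - 22.93 = 0.6070

0.6070


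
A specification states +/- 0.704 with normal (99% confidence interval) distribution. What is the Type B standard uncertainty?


u_B = half_width / 2.576
u_B = 0.704 / 2.576
u_B = 0.2733

0.2733


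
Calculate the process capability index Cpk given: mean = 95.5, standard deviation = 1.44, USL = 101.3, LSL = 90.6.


Cpu = (USL - mean) / (3*sigma) = (101.3 - 95.5) / (3*1.44) = 1.3426
Cpl = (mean - LSL) / (3*sigma) = (95.5 - 90.6) / (3*1.44) = 1.1343
Cpk = min(Cpu, Cpl) = 1.1343

1.1343


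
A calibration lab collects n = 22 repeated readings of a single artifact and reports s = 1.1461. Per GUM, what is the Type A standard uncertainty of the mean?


u_A = s / sqrt(n)
u_A = 1.1461 / sqrt(22)
u_A = 1.1461 / 4.6904158
u_A = 0.2443

0.2443


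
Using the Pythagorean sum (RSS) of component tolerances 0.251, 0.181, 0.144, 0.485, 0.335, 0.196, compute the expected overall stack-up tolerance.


RSS = sqrt(0.251^2 + 0.181^2 + 0.144^2 + 0.485^2 + 0.335^2 + 0.196^2)
= sqrt(0.502364)
= 0.7088

0.7088


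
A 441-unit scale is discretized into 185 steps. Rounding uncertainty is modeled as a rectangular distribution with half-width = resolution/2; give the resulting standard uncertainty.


resolution = range / divisions
resolution = 441 / 185 = 2.3837838
u_res = resolution / (2*sqrt(3))
u_res = 2.3837838 / 3.4641016
u_res = 0.6881

0.6881


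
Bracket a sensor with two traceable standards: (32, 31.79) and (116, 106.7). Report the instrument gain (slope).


slope = (y2 - y1) / (x2 - x1)
= (106.7 - 31.79) / (116 - 32)
= 74.9100 / 84
= 0.8918

0.8918


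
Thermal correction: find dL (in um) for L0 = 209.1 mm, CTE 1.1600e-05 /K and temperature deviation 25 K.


dL = L * alpha * dT
= 209.1 * 1.1600e-05 * 25
= 0.0606390 mm
dL_um = 0.0606390 * 1000 = 60.6390 um

60.6390


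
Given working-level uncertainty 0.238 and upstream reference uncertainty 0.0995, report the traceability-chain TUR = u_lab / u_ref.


TUR = u_lab / u_ref
= 0.238 / 0.0995
= 2.3920

2.3920


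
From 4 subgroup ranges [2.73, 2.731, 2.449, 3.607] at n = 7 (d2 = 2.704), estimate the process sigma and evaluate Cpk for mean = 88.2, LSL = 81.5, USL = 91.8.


R_bar = (2.73 + 2.731 + 2.449 + 3.607) / 4 = 2.87925
sigma = R_bar / d2 = 2.87925 / 2.704 = 1.0648114
Cp = (USL - LSL)/(6*sigma) = (91.8 - 81.5)/(6*1.0648114) = 1.6122
Cpu = (91.8 - 88.2)/(3*1.0648114) = 1.1270
Cpl = (88.2 - 81.5)/(3*1.0648114) = 2.0974
Cpk = min(Cpu, Cpl) = 1.1270

1.1270


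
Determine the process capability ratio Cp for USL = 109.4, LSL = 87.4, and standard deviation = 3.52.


Cp = (USL - LSL) / (6 * sigma)
= (109.4 - 87.4) / (6 * 3.52)
= 22.0000 / 21.1200
= 1.0417

1.0417


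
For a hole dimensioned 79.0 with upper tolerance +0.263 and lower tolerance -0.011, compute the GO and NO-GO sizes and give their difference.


GO = nominal - lower_tol (smallest hole = maximum material condition)
GO = 79.0 - 0.011 = 78.989
NO-GO = nominal + upper_tol (largest hole = least material condition)
NO-GO = 79.0 + 0.263 = 79.263
spread = NO-GO - GO = 79.263 - 78.989 = 0.2740

0.2740


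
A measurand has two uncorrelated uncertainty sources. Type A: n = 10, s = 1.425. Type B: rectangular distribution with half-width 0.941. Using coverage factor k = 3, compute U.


u_A = s / sqrt(n) = 1.425 / sqrt(10) = 0.45062457
u_B = half_width / sqrt(3) = 0.941 / sqrt(3) = 0.5432866
uc = sqrt(u_A^2 + u_B^2) = sqrt(0.45062457^2 + 0.5432866^2) = 0.70584902
U = k * uc = 3 * 0.70584902
U = 2.1175

2.1175


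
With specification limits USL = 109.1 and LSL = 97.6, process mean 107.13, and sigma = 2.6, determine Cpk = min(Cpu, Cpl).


Cpu = (USL - mean) / (3*sigma) = (109.1 - 107.13) / (3*2.6) = 0.2526
Cpl = (mean - LSL) / (3*sigma) = (107.13 - 97.6) / (3*2.6) = 1.2218
Cpk = min(Cpu, Cpl) = 0.2526

0.2526


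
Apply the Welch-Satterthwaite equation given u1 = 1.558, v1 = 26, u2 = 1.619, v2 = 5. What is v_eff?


uc = sqrt(u1^2 + u2^2) = sqrt(1.558^2 + 1.619^2) = 2.2468923
v_eff = uc^4 / (u1^4/v1 + u2^4/v2)
= 2.2468923^4 / (1.558^4/26 + 1.619^4/5)
= 25.487605 / 1.6007161
v_eff = 15.9226

15.9226


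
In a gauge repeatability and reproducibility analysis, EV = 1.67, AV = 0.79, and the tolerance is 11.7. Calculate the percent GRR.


GRR = sqrt(EV^2 + AV^2) = sqrt(1.67^2 + 0.79^2) = 1.8474306
%GRR = GRR / tol * 100 = 1.8474306 / 11.7 * 100
%GRR = 15.7900

15.7900


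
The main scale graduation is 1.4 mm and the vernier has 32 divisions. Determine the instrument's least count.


LC = MSD / n_div
= 1.4 / 32
= 0.0437

0.0437


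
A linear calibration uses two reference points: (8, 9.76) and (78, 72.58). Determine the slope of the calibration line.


slope = (y2 - y1) / (x2 - x1)
= (72.58 - 9.76) / (78 - 8)
= 62.8200 / 70
= 0.8974

0.8974


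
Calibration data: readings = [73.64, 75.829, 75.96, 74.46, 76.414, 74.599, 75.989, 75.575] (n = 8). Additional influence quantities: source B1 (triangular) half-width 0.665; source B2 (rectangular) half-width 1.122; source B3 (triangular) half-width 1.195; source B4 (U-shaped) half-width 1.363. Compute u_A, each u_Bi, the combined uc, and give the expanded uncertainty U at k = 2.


mean = (73.64 + 75.829 + 75.96 + 74.46 + 76.414 + 74.599 + 75.989 + 75.575) / 8 = 75.30825
s = sqrt(sum((x - mean)^2)/(n-1)) = 0.96056825
u_A = s / sqrt(n) = 0.96056825 / sqrt(8) = 0.33961216
u_B1 = 0.665 / sqrt(6) = 0.27148511
u_B2 = 1.122 / sqrt(3) = 0.647787
u_B3 = 1.195 / sqrt(6) = 0.48785671
u_B4 = 1.363 / sqrt(2) = 0.96378654
uc = sqrt(0.33961216^2 + 0.27148511^2 + 0.647787^2 + 0.48785671^2 + 0.96378654^2) = 1.3325004
U = k * uc = 2 * 1.3325004
U = 2.6650

2.6650


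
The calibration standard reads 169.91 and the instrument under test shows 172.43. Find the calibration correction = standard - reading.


Correction = standard - reading
= 169.91 - 172.43
= -2.5200

-2.5200


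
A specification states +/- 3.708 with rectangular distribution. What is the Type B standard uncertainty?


u_B = half_width / sqrt(3)
u_B = 3.708 / 1.7320508
u_B = 2.1408

2.1408


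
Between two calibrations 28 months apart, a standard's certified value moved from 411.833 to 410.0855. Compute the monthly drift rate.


rate = (v2 - v1) / months
= (410.0855 - 411.833) / 28
= -1.7475 / 28
= -0.0624

-0.0624


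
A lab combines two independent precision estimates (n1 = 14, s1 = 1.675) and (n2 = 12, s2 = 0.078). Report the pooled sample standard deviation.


s_p = sqrt(((n1-1)*s1^2 + (n2-1)*s2^2) / (n1+n2-2))
numerator = (14-1)*1.675^2 + (12-1)*0.078^2 = 36.473125 + 0.066924 = 36.540049
denominator = 14 + 12 - 2 = 24
s_p^2 = 36.540049 / 24 = 1.522502
s_p = sqrt(1.522502) = 1.2339

1.2339


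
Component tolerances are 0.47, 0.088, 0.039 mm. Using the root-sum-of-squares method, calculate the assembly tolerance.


RSS = sqrt(0.47^2 + 0.088^2 + 0.039^2)
= sqrt(0.230165)
= 0.4798

0.4798


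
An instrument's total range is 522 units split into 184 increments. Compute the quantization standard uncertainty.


resolution = range / divisions
resolution = 522 / 184 = 2.8369565
u_res = resolution / (2*sqrt(3))
u_res = 2.8369565 / 3.4641016
u_res = 0.8190

0.8190


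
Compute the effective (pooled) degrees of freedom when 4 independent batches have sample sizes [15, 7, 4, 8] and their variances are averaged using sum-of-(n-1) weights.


nu = sum_i (n_i - 1)
nu = ((15 - 1) + (7 - 1) + (4 - 1) + (8 - 1))
nu = 14 + 6 + 3 + 7
nu = 30

30


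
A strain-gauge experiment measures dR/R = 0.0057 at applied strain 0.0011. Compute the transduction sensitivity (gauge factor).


GF = (dR/R) / epsilon
= 0.0057 / 0.0011
= 5.1818

5.1818


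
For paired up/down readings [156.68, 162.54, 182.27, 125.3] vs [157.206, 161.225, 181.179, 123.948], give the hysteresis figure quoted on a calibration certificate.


|156.68 - 157.206| = 0.5260
|162.54 - 161.225| = 1.3150
|182.27 - 181.179| = 1.0910
|125.3 - 123.948| = 1.3520
hysteresis = max(diffs) = 1.3520

1.3520


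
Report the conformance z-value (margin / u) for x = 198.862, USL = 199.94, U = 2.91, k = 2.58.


u = U / k = 2.91 / 2.58 = 1.127907
margin = |USL - x| = |199.94 - 198.862| = 1.078
z = margin / u = 1.078 / 1.127907
z = 0.9558

0.9558


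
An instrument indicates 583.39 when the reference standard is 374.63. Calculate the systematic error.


Systematic error = measured - true
= 583.39 - 374.63
= 208.7600

208.7600


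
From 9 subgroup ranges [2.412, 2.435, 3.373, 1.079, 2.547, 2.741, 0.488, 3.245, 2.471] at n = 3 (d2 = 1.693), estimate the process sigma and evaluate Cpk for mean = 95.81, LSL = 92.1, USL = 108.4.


R_bar = (2.412 + 2.435 + 3.373 + 1.079 + 2.547 + 2.741 + 0.488 + 3.245 + 2.471) / 9 = 2.3101111
sigma = R_bar / d2 = 2.3101111 / 1.693 = 1.3645074
Cp = (USL - LSL)/(6*sigma) = (108.4 - 92.1)/(6*1.3645074) = 1.9910
Cpu = (108.4 - 95.81)/(3*1.3645074) = 3.0756
Cpl = (95.81 - 92.1)/(3*1.3645074) = 0.9063
Cpk = min(Cpu, Cpl) = 0.9063

0.9063


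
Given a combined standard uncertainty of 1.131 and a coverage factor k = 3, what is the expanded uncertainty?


U = k * uc
U = 3 * 1.131
U = 3.3930

3.3930


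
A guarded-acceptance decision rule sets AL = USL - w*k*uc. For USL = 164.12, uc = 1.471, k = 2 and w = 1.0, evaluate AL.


U = k * uc = 2 * 1.471 = 2.942
guard band g = w * U = 1.0 * 2.942 = 2.942
AL = USL - g = 164.12 - 2.942
AL = 161.1780

161.1780


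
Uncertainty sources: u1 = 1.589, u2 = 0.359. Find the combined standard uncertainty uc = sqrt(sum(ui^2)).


uc = sqrt(1.589^2 + 0.359^2)
uc = sqrt(2.653802)
uc = 1.6290

1.6290


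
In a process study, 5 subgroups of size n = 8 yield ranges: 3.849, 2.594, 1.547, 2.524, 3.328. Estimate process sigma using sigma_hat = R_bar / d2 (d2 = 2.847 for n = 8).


R_bar = (3.849 + 2.594 + 1.547 + 2.524 + 3.328) / 5
R_bar = 13.842 / 5 = 2.7684
sigma_hat = R_bar / d2 = 2.7684 / 2.847 = 0.9724

0.9724


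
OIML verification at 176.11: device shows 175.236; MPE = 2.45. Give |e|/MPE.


e = indication - reference = 175.236 - 176.11 = -0.8740
|e| = 0.8740
ratio = |e| / MPE = 0.8740 / 2.45
ratio = 0.3567

0.3567


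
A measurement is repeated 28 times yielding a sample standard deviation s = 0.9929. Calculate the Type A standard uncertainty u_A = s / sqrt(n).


u_A = s / sqrt(n)
u_A = 0.9929 / sqrt(28)
u_A = 0.9929 / 5.2915026
u_A = 0.1876

0.1876


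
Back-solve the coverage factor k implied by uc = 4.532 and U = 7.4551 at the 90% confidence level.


k = U / uc
k = 7.4551 / 4.532
k = 1.645

1.645


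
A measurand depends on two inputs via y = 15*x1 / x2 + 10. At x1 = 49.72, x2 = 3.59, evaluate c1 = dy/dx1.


y = 15*x1 / x2 + 10
dy/dx1 = 15/x2
Evaluate at x2 = 3.59: c1 = 15 / 3.59
c1 = 4.1783

4.1783


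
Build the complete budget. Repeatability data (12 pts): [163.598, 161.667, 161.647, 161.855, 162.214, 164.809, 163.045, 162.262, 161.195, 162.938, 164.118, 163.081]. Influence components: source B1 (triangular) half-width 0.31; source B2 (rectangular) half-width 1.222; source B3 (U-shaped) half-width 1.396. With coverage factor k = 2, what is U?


mean = (163.598 + 161.667 + 161.647 + 161.855 + 162.214 + 164.809 + 163.045 + 162.262 + 161.195 + 162.938 + 164.118 + 163.081) / 12 = 162.7024167
s = sqrt(sum((x - mean)^2)/(n-1)) = 1.0941479
u_A = s / sqrt(n) = 1.0941479 / sqrt(12) = 0.31585329
u_B1 = 0.31 / sqrt(6) = 0.12655697
u_B2 = 1.222 / sqrt(3) = 0.70552203
u_B3 = 1.396 / sqrt(2) = 0.98712107
uc = sqrt(0.31585329^2 + 0.12655697^2 + 0.70552203^2 + 0.98712107^2) = 1.2601386
U = k * uc = 2 * 1.2601386
U = 2.5203

2.5203


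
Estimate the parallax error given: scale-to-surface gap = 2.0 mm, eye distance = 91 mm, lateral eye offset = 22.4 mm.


error = h * offset / d
= 2.0 * 22.4 / 91
= 0.4923

0.4923


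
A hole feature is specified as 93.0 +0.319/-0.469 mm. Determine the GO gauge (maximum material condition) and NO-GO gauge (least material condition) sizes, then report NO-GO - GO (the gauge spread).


GO = nominal - lower_tol (smallest hole = maximum material condition)
GO = 93.0 - 0.469 = 92.531
NO-GO = nominal + upper_tol (largest hole = least material condition)
NO-GO = 93.0 + 0.319 = 93.319
spread = NO-GO - GO = 93.319 - 92.531 = 0.7880

0.7880


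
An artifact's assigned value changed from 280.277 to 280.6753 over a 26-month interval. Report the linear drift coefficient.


rate = (v2 - v1) / months
= (280.6753 - 280.277) / 26
= 0.3983 / 26
= 0.0153

0.0153


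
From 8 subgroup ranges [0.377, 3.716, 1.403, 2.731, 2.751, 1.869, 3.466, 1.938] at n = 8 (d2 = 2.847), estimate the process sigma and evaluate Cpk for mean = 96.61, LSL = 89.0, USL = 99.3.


R_bar = (0.377 + 3.716 + 1.403 + 2.731 + 2.751 + 1.869 + 3.466 + 1.938) / 8 = 2.281375
sigma = R_bar / d2 = 2.281375 / 2.847 = 0.80132596
Cp = (USL - LSL)/(6*sigma) = (99.3 - 89.0)/(6*0.80132596) = 2.1423
Cpu = (99.3 - 96.61)/(3*0.80132596) = 1.1190
Cpl = (96.61 - 89.0)/(3*0.80132596) = 3.1656
Cpk = min(Cpu, Cpl) = 1.1190

1.1190


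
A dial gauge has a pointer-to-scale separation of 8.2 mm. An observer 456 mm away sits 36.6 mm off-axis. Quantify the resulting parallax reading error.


error = h * offset / d
= 8.2 * 36.6 / 456
= 0.6582

0.6582


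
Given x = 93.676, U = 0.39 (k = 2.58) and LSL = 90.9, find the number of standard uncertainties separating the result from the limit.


u = U / k = 0.39 / 2.58 = 0.15116279
margin = |LSL - x| = |90.9 - 93.676| = 2.776
z = margin / u = 2.776 / 0.15116279
z = 18.3643

18.3643


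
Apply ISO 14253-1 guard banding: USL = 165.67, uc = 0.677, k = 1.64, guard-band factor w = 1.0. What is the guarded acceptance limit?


U = k * uc = 1.64 * 0.677 = 1.11028
guard band g = w * U = 1.0 * 1.11028 = 1.11028
AL = USL - g = 165.67 - 1.11028
AL = 164.5597

164.5597


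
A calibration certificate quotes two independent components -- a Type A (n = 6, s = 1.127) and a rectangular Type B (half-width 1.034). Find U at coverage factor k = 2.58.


u_A = s / sqrt(n) = 1.127 / sqrt(6) = 0.46009582
u_B = half_width / sqrt(3) = 1.034 / sqrt(3) = 0.59698018
uc = sqrt(u_A^2 + u_B^2) = sqrt(0.46009582^2 + 0.59698018^2) = 0.75370651
U = k * uc = 2.58 * 0.75370651
U = 1.9446

1.9446


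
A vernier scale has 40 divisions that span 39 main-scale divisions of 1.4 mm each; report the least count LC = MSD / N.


LC = MSD / n_div
= 1.4 / 40
= 0.0350

0.0350


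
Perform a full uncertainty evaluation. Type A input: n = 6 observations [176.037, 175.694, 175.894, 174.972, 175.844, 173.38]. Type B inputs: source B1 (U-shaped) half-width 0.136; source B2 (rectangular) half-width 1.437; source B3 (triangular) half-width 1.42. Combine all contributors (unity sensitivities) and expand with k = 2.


mean = (176.037 + 175.694 + 175.894 + 174.972 + 175.844 + 173.38) / 6 = 175.3035
s = sqrt(sum((x - mean)^2)/(n-1)) = 1.0140106
u_A = s / sqrt(n) = 1.0140106 / sqrt(6) = 0.41396809
u_B1 = 0.136 / sqrt(2) = 0.096166522
u_B2 = 1.437 / sqrt(3) = 0.82965234
u_B3 = 1.42 / sqrt(6) = 0.57971257
uc = sqrt(0.41396809^2 + 0.096166522^2 + 0.82965234^2 + 0.57971257^2) = 1.0977282
U = k * uc = 2 * 1.0977282
U = 2.1955

2.1955


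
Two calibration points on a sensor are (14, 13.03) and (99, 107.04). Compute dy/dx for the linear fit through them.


slope = (y2 - y1) / (x2 - x1)
= (107.04 - 13.03) / (99 - 14)
= 94.0100 / 85
= 1.1060

1.1060


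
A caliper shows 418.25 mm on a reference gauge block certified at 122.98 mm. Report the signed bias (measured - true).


Systematic error = measured - true
= 418.25 - 122.98
= 295.2700

295.2700


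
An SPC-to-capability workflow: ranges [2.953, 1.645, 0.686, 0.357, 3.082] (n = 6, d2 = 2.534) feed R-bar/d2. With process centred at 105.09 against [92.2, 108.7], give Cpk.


R_bar = (2.953 + 1.645 + 0.686 + 0.357 + 3.082) / 5 = 1.7446
sigma = R_bar / d2 = 1.7446 / 2.534 = 0.68847672
Cp = (USL - LSL)/(6*sigma) = (108.7 - 92.2)/(6*0.68847672) = 3.9943
Cpu = (108.7 - 105.09)/(3*0.68847672) = 1.7478
Cpl = (105.09 - 92.2)/(3*0.68847672) = 6.2408
Cpk = min(Cpu, Cpl) = 1.7478

1.7478


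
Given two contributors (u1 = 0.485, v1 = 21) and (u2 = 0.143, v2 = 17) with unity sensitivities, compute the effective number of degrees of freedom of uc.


uc = sqrt(u1^2 + u2^2) = sqrt(0.485^2 + 0.143^2) = 0.50564217
v_eff = uc^4 / (u1^4/v1 + u2^4/v2)
= 0.50564217^4 / (0.485^4/21 + 0.143^4/17)
= 0.065369196 / 0.0026593978
v_eff = 24.5805

24.5805


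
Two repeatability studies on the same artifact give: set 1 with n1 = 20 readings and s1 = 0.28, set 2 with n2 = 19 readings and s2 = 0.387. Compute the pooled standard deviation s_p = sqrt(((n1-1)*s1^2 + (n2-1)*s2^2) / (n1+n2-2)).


s_p = sqrt(((n1-1)*s1^2 + (n2-1)*s2^2) / (n1+n2-2))
numerator = (20-1)*0.28^2 + (19-1)*0.387^2 = 1.4896 + 2.695842 = 4.185442
denominator = 20 + 19 - 2 = 37
s_p^2 = 4.185442 / 37 = 0.11312005
s_p = sqrt(0.11312005) = 0.3363

0.3363


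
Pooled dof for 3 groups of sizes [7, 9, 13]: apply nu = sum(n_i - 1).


nu = sum_i (n_i - 1)
nu = ((7 - 1) + (9 - 1) + (13 - 1))
nu = 6 + 8 + 12
nu = 26

26


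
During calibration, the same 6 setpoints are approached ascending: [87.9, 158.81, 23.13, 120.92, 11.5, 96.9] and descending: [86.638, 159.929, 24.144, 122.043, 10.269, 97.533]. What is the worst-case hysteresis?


|87.9 - 86.638| = 1.2620
|158.81 - 159.929| = 1.1190
|23.13 - 24.144| = 1.0140
|120.92 - 122.043| = 1.1230
|11.5 - 10.269| = 1.2310
|96.9 - 97.533| = 0.6330
hysteresis = max(diffs) = 1.2620

1.2620


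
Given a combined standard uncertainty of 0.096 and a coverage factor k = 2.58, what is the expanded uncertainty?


U = k * uc
U = 2.58 * 0.096
U = 0.2477

0.2477


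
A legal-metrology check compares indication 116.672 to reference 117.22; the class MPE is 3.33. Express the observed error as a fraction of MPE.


e = indication - reference = 116.672 - 117.22 = -0.5480
|e| = 0.5480
ratio = |e| / MPE = 0.5480 / 3.33
ratio = 0.1646

0.1646


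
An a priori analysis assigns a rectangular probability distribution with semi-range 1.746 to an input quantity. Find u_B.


u_B = half_width / sqrt(3)
u_B = 1.746 / 1.7320508
u_B = 1.0081

1.0081


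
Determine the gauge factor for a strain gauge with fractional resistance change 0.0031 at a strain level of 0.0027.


GF = (dR/R) / epsilon
= 0.0031 / 0.0027
= 1.1481

1.1481


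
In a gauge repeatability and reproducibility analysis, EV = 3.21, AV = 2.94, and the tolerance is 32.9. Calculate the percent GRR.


GRR = sqrt(EV^2 + AV^2) = sqrt(3.21^2 + 2.94^2) = 4.3528956
%GRR = GRR / tol * 100 = 4.3528956 / 32.9 * 100
%GRR = 13.2307

13.2307


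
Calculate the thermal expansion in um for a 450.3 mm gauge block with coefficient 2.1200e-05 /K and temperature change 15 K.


dL = L * alpha * dT
= 450.3 * 2.1200e-05 * 15
= 0.1431954 mm
dL_um = 0.1431954 * 1000 = 143.1954 um

143.1954


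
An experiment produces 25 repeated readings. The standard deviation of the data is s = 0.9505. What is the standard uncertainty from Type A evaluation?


u_A = s / sqrt(n)
u_A = 0.9505 / sqrt(25)
u_A = 0.9505 / 5
u_A = 0.1901

0.1901


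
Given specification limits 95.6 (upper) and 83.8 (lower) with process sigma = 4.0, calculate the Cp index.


Cp = (USL - LSL) / (6 * sigma)
= (95.6 - 83.8) / (6 * 4.0)
= 11.8000 / 24.0000
= 0.4917

0.4917


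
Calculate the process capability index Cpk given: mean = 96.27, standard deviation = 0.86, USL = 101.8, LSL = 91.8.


Cpu = (USL - mean) / (3*sigma) = (101.8 - 96.27) / (3*0.86) = 2.1434
Cpl = (mean - LSL) / (3*sigma) = (96.27 - 91.8) / (3*0.86) = 1.7326
Cpk = min(Cpu, Cpl) = 1.7326

1.7326


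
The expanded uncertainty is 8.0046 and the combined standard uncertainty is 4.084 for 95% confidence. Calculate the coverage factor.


k = U / uc
k = 8.0046 / 4.084
k = 1.96

1.96


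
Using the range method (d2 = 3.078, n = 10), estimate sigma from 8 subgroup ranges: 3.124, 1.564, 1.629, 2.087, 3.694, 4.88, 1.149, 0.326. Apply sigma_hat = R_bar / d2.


R_bar = (3.124 + 1.564 + 1.629 + 2.087 + 3.694 + 4.88 + 1.149 + 0.326) / 8
R_bar = 18.453 / 8 = 2.306625
sigma_hat = R_bar / d2 = 2.306625 / 3.078 = 0.7494

0.7494


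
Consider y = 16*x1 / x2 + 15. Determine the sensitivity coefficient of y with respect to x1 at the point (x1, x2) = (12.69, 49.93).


y = 16*x1 / x2 + 15
dy/dx1 = 16/x2
Evaluate at x2 = 49.93: c1 = 16 / 49.93
c1 = 0.3204

0.3204


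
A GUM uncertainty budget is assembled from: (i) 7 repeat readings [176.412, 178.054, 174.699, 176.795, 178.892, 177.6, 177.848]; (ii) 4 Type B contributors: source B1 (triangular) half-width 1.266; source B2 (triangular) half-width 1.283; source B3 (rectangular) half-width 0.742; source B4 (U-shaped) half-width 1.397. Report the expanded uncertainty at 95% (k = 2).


mean = (176.412 + 178.054 + 174.699 + 176.795 + 178.892 + 177.6 + 177.848) / 7 = 177.1857143
s = sqrt(sum((x - mean)^2)/(n-1)) = 1.366908
u_A = s / sqrt(n) = 1.366908 / sqrt(7) = 0.51664266
u_B1 = 1.266 / sqrt(6) = 0.51684234
u_B2 = 1.283 / sqrt(6) = 0.52378256
u_B3 = 0.742 / sqrt(3) = 0.4283939
u_B4 = 1.397 / sqrt(2) = 0.98782817
uc = sqrt(0.51664266^2 + 0.51684234^2 + 0.52378256^2 + 0.4283939^2 + 0.98782817^2) = 1.4027543
U = k * uc = 2 * 1.4027543
U = 2.8055

2.8055


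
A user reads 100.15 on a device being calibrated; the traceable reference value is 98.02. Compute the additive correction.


Correction = standard - reading
= 98.02 - 100.15
= -2.1300

-2.1300


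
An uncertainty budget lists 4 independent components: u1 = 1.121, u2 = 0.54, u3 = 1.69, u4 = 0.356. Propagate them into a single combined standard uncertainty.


uc = sqrt(1.121^2 + 0.54^2 + 1.69^2 + 0.356^2)
uc = sqrt(4.531077)
uc = 2.1286

2.1286


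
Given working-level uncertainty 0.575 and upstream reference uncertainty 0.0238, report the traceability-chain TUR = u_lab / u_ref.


TUR = u_lab / u_ref
= 0.575 / 0.0238
= 24.1597

24.1597


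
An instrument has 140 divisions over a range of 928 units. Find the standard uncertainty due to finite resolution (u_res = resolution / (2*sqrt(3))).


resolution = range / divisions
resolution = 928 / 140 = 6.6285714
u_res = resolution / (2*sqrt(3))
u_res = 6.6285714 / 3.4641016
u_res = 1.9135

1.9135


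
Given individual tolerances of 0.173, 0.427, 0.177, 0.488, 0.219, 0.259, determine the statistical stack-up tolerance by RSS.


RSS = sqrt(0.173^2 + 0.427^2 + 0.177^2 + 0.488^2 + 0.219^2 + 0.259^2)
= sqrt(0.596773)
= 0.7725

0.7725


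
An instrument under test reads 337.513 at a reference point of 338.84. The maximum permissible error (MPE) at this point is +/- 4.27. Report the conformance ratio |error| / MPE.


e = indication - reference = 337.513 - 338.84 = -1.3270
|e| = 1.3270
ratio = |e| / MPE = 1.3270 / 4.27
ratio = 0.3108

0.3108


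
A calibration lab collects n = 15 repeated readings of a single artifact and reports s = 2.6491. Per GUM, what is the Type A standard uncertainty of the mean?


u_A = s / sqrt(n)
u_A = 2.6491 / sqrt(15)
u_A = 2.6491 / 3.8729833
u_A = 0.6840

0.6840


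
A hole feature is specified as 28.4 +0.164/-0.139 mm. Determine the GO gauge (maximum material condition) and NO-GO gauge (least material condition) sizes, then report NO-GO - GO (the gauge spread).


GO = nominal - lower_tol (smallest hole = maximum material condition)
GO = 28.4 - 0.139 = 28.261
NO-GO = nominal + upper_tol (largest hole = least material condition)
NO-GO = 28.4 + 0.164 = 28.564
spread = NO-GO - GO = 28.564 - 28.261 = 0.3030

0.3030


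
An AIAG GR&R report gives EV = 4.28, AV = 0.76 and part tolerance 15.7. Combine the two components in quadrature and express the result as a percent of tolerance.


GRR = sqrt(EV^2 + AV^2) = sqrt(4.28^2 + 0.76^2) = 4.346953
%GRR = GRR / tol * 100 = 4.346953 / 15.7 * 100
%GRR = 27.6876

27.6876


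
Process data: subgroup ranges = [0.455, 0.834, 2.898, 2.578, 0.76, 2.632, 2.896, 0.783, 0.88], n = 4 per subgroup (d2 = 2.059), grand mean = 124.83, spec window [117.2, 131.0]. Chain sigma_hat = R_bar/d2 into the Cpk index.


R_bar = (0.455 + 0.834 + 2.898 + 2.578 + 0.76 + 2.632 + 2.896 + 0.783 + 0.88) / 9 = 1.6351111
sigma = R_bar / d2 = 1.6351111 / 2.059 = 0.79412875
Cp = (USL - LSL)/(6*sigma) = (131.0 - 117.2)/(6*0.79412875) = 2.8963
Cpu = (131.0 - 124.83)/(3*0.79412875) = 2.5898
Cpl = (124.83 - 117.2)/(3*0.79412875) = 3.2027
Cpk = min(Cpu, Cpl) = 2.5898

2.5898


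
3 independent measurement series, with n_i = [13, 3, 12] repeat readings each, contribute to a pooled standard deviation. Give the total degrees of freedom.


nu = sum_i (n_i - 1)
nu = ((13 - 1) + (3 - 1) + (12 - 1))
nu = 12 + 2 + 11
nu = 25

25


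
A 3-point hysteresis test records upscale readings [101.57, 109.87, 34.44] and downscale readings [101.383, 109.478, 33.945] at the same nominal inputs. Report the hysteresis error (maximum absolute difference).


|101.57 - 101.383| = 0.1870
|109.87 - 109.478| = 0.3920
|34.44 - 33.945| = 0.4950
hysteresis = max(diffs) = 0.4950

0.4950


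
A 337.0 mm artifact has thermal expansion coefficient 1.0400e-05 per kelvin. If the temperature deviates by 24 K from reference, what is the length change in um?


dL = L * alpha * dT
= 337.0 * 1.0400e-05 * 24
= 0.0841152 mm
dL_um = 0.0841152 * 1000 = 84.1152 um

84.1152


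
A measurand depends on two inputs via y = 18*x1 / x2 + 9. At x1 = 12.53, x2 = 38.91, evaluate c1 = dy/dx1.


y = 18*x1 / x2 + 9
dy/dx1 = 18/x2
Evaluate at x2 = 38.91: c1 = 18 / 38.91
c1 = 0.4626

0.4626


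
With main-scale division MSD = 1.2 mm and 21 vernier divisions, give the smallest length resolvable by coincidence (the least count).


LC = MSD / n_div
= 1.2 / 21
= 0.0571

0.0571


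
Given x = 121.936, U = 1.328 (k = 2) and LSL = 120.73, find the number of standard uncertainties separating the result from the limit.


u = U / k = 1.328 / 2 = 0.664
margin = |LSL - x| = |120.73 - 121.936| = 1.206
z = margin / u = 1.206 / 0.664
z = 1.8163

1.8163


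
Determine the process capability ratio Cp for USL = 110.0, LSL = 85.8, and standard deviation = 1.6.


Cp = (USL - LSL) / (6 * sigma)
= (110.0 - 85.8) / (6 * 1.6)
= 24.2000 / 9.6000
= 2.5208

2.5208


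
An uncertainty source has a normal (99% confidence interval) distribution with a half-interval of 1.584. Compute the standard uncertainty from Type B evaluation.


u_B = half_width / 2.576
u_B = 1.584 / 2.576
u_B = 0.6149

0.6149


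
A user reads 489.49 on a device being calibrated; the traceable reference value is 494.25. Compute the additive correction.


Correction = standard - reading
= 494.25 - 489.49
= 4.7600

4.7600


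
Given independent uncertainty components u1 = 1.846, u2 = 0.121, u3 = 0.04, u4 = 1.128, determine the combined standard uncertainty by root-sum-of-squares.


uc = sqrt(1.846^2 + 0.121^2 + 0.04^2 + 1.128^2)
uc = sqrt(4.696341)
uc = 2.1671

2.1671


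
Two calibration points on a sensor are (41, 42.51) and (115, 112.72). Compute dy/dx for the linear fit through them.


slope = (y2 - y1) / (x2 - x1)
= (112.72 - 42.51) / (115 - 41)
= 70.2100 / 74
= 0.9488

0.9488


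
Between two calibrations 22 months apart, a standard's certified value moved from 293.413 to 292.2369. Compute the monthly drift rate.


rate = (v2 - v1) / months
= (292.2369 - 293.413) / 22
= -1.1761 / 22
= -0.0535

-0.0535


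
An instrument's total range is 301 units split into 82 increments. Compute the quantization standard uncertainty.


resolution = range / divisions
resolution = 301 / 82 = 3.6707317
u_res = resolution / (2*sqrt(3))
u_res = 3.6707317 / 3.4641016
u_res = 1.0596

1.0596


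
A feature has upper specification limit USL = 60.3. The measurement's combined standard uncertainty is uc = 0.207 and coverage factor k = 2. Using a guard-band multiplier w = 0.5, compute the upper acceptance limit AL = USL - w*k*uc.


U = k * uc = 2 * 0.207 = 0.414
guard band g = w * U = 0.5 * 0.414 = 0.207
AL = USL - g = 60.3 - 0.207
AL = 60.0930

60.0930


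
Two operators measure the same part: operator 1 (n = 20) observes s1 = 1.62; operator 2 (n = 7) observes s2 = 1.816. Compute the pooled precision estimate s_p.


s_p = sqrt(((n1-1)*s1^2 + (n2-1)*s2^2) / (n1+n2-2))
numerator = (20-1)*1.62^2 + (7-1)*1.816^2 = 49.8636 + 19.787136 = 69.650736
denominator = 20 + 7 - 2 = 25
s_p^2 = 69.650736 / 25 = 2.7860294
s_p = sqrt(2.7860294) = 1.6691

1.6691


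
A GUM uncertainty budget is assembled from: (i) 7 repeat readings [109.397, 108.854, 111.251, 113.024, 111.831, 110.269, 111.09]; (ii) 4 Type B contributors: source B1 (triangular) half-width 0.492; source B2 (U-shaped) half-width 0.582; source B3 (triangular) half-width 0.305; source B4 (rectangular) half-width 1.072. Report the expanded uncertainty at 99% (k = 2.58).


mean = (109.397 + 108.854 + 111.251 + 113.024 + 111.831 + 110.269 + 111.09) / 7 = 110.8165714
s = sqrt(sum((x - mean)^2)/(n-1)) = 1.4336435
u_A = s / sqrt(n) = 1.4336435 / sqrt(7) = 0.54186631
u_B1 = 0.492 / sqrt(6) = 0.20085816
u_B2 = 0.582 / sqrt(2) = 0.41153615
u_B3 = 0.305 / sqrt(6) = 0.12451573
u_B4 = 1.072 / sqrt(3) = 0.61891949
uc = sqrt(0.54186631^2 + 0.20085816^2 + 0.41153615^2 + 0.12451573^2 + 0.61891949^2) = 0.94967921
U = k * uc = 2.58 * 0.94967921
U = 2.4502

2.4502


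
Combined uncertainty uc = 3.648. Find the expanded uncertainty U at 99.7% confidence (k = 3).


U = k * uc
U = 3 * 3.648
U = 10.9440

10.9440


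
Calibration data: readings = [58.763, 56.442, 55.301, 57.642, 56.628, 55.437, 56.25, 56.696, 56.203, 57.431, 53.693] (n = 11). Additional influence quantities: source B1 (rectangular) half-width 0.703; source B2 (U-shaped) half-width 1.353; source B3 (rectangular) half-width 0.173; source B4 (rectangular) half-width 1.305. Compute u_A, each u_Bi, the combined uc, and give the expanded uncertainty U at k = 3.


mean = (58.763 + 56.442 + 55.301 + 57.642 + 56.628 + 55.437 + 56.25 + 56.696 + 56.203 + 57.431 + 53.693) / 11 = 56.40781818
s = sqrt(sum((x - mean)^2)/(n-1)) = 1.3362003
u_A = s / sqrt(n) = 1.3362003 / sqrt(11) = 0.40287955
u_B1 = 0.703 / sqrt(3) = 0.40587724
u_B2 = 1.353 / sqrt(2) = 0.95671547
u_B3 = 0.173 / sqrt(3) = 0.099881597
u_B4 = 1.305 / sqrt(3) = 0.7534421
uc = sqrt(0.40287955^2 + 0.40587724^2 + 0.95671547^2 + 0.099881597^2 + 0.7534421^2) = 1.3490753
U = k * uc = 3 * 1.3490753
U = 4.0472

4.0472


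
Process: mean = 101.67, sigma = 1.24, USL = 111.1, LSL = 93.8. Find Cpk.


Cpu = (USL - mean) / (3*sigma) = (111.1 - 101.67) / (3*1.24) = 2.5349
Cpl = (mean - LSL) / (3*sigma) = (101.67 - 93.8) / (3*1.24) = 2.1156
Cpk = min(Cpu, Cpl) = 2.1156

2.1156


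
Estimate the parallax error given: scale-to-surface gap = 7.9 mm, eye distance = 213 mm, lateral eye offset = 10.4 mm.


error = h * offset / d
= 7.9 * 10.4 / 213
= 0.3857

0.3857


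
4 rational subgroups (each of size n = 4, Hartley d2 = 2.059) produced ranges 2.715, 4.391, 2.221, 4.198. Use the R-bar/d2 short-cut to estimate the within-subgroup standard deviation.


R_bar = (2.715 + 4.391 + 2.221 + 4.198) / 4
R_bar = 13.525 / 4 = 3.38125
sigma_hat = R_bar / d2 = 3.38125 / 2.059 = 1.6422

1.6422


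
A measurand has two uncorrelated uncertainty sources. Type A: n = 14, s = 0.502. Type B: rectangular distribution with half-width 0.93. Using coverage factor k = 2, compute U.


u_A = s / sqrt(n) = 0.502 / sqrt(14) = 0.13416514
u_B = half_width / sqrt(3) = 0.93 / sqrt(3) = 0.53693575
uc = sqrt(u_A^2 + u_B^2) = sqrt(0.13416514^2 + 0.53693575^2) = 0.55344402
U = k * uc = 2 * 0.55344402
U = 1.1069

1.1069


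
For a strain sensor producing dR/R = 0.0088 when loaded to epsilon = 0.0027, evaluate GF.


GF = (dR/R) / epsilon
= 0.0088 / 0.0027
= 3.2593

3.2593
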